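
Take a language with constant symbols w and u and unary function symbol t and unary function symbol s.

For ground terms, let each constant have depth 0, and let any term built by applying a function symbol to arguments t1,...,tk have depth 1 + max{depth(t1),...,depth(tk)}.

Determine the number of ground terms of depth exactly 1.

4

Let N_k = |{terms of depth ≤ k}|. Then N_0 = 2 and N_k = 2 + N_{k-1} + N_{k-1} for k ≥ 1 (one summand per function symbol, arity giving the exponent).
N_0 = 2
N_1 = 2 + 2 + 2 = 6
Terms of depth exactly 1: N_1 − N_0 = 6 − 2 = 4.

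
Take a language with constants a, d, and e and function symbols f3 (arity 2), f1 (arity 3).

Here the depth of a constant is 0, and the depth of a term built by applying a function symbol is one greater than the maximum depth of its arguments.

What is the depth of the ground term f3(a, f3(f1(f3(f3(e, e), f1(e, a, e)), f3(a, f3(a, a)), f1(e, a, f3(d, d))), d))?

5

depth(f3(e, e)) = 1 + max(0, 0) = 1
depth(f1(e, a, e)) = 1 + max(0, 0, 0) = 1
depth(f3(f3(e, e), f1(e, a, e))) = 1 + max(1, 1) = 2
depth(f3(a, a)) = 1 + max(0, 0) = 1
depth(f3(a, f3(a, a))) = 1 + max(0, 1) = 2
depth(f3(d, d)) = 1 + max(0, 0) = 1
depth(f1(e, a, f3(d, d))) = 1 + max(0, 0, 1) = 2
depth(f1(f3(f3(e, e), f1(e, a, e)), f3(a, f3(a, a)), f1(e, a, f3(d, d)))) = 1 + max(2, 2, 2) = 3
depth(f3(f1(f3(f3(e, e), f1(e, a, e)), f3(a, f3(a, a)), f1(e, a, f3(d, d))), d)) = 1 + max(3, 0) = 4
depth(f3(a, f3(f1(f3(f3(e, e), f1(e, a, e)), f3(a, f3(a, a)), f1(e, a, f3(d, d))), d))) = 1 + max(0, 4) = 5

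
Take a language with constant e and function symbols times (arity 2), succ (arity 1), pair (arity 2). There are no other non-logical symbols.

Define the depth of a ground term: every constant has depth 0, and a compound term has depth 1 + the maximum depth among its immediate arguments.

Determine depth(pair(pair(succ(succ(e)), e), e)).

4

depth(succ(e)) = 1 + depth(e) = 1 + 0 = 1
depth(succ(succ(e))) = 1 + depth(succ(e)) = 1 + 1 = 2
depth(pair(succ(succ(e)), e)) = 1 + max(2, 0) = 3
depth(pair(pair(succ(succ(e)), e), e)) = 1 + max(3, 0) = 4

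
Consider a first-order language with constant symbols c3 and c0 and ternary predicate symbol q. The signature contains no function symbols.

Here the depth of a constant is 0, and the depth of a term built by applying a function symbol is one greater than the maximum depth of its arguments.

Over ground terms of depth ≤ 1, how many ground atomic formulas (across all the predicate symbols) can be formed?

First count ground terms of depth ≤ 1.
With no function symbols every ground term is a constant, so there are exactly 2 ground terms at every depth bound.
N_0 = 2
N_1 = 2
Explicitly: c3, c0.
So |H| = 2.
A ground atom is a predicate applied to a tuple of terms from H, so the count is the sum over predicates of |H|^arity:
  q: 2^3 = 8
Total ground atoms: 8.

8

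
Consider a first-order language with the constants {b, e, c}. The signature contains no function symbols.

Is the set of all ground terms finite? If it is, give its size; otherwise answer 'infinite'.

There are no function symbols, so every ground term is one of the 3 constants.
The Herbrand universe is {b, e, c}, which is finite with 3 elements.

3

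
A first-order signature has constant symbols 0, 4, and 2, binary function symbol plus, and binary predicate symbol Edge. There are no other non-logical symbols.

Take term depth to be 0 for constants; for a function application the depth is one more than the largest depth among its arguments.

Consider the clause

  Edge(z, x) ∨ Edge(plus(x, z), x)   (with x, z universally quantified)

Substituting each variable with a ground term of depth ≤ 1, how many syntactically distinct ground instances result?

144

Ground terms of depth ≤ 1:
  If N_k denotes the number of depth-≤k ground terms, the 3 constants give N_0 = 3, and each function symbol of arity r contributes N_{k-1}^r new terms at level k: N_k = 3 + N_{k-1}^2.
  N_0 = 3
  N_1 = 3 + 3^2 = 12
So there are 12 ground terms available for substitution.
Each of x, z ranges independently over the available ground terms, and distinct assignments produce distinct instances.
Number of ground instances = 12^2 = 144.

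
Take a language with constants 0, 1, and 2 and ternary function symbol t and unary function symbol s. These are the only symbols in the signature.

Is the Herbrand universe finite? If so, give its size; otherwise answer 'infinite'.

The signature has at least one function symbol (t, arity 3) and at least one constant (0).
Iterating t gives infinitely many distinct ground terms: 0, t(0, 0, 0), t(t(0, 0, 0), t(0, 0, 0), t(0, 0, 0)), ...
So the Herbrand universe is infinite.

infinite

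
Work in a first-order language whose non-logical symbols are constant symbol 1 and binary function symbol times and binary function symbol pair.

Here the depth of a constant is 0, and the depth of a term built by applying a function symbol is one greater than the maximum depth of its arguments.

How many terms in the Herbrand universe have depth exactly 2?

16

Write N_k for the number of ground terms of depth ≤ k. A term of depth ≤ k is either a constant or a function symbol applied to arguments of depth ≤ k−1, so N_k = 1 + N_{k-1}^2 + N_{k-1}^2.
N_0 = 1
N_1 = 1 + 1^2 + 1^2 = 3
N_2 = 1 + 3^2 + 3^2 = 19
Terms of depth exactly 2: N_2 − N_1 = 19 − 3 = 16.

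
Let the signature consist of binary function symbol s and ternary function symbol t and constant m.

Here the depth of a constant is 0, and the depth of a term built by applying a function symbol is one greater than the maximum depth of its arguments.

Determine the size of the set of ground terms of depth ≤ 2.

Write N_k for the number of ground terms of depth ≤ k. A term of depth ≤ k is either a constant or a function symbol applied to arguments of depth ≤ k−1, so N_k = 1 + N_{k-1}^2 + N_{k-1}^3.
N_0 = 1
N_1 = 1 + 1^2 + 1^3 = 3
N_2 = 1 + 3^2 + 3^3 = 37

37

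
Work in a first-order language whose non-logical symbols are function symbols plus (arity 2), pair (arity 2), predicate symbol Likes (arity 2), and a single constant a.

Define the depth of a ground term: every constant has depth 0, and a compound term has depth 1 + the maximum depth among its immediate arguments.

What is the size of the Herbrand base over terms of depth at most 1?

First count ground terms of depth ≤ 1.
Let N_k count ground terms of depth at most k. Each non-constant term of depth ≤ k is some function symbol applied to depth-≤(k−1) arguments, giving N_k = 1 + N_{k-1}^2 + N_{k-1}^2.
N_0 = 1
N_1 = 1 + 1^2 + 1^2 = 3
Explicitly: a, plus(a, a), pair(a, a).
So |H| = 3.
For each predicate symbol, the number of ground atoms is |H| raised to its arity; summing:
  Likes: 3^2 = 9
Total ground atoms: 9.

9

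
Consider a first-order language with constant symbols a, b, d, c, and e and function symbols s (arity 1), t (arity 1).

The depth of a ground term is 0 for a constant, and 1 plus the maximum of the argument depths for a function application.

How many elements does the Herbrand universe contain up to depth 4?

155

Let N_k count ground terms of depth at most k. Each non-constant term of depth ≤ k is some function symbol applied to depth-≤(k−1) arguments, giving N_k = 5 + N_{k-1} + N_{k-1}.
N_0 = 5
N_1 = 5 + 5 + 5 = 15
N_2 = 5 + 15 + 15 = 35
N_3 = 5 + 35 + 35 = 75
N_4 = 5 + 75 + 75 = 155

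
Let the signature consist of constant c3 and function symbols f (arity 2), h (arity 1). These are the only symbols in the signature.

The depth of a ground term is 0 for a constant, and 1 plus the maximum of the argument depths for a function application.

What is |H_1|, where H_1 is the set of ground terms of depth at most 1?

3

Write N_k for the number of ground terms of depth ≤ k. A term of depth ≤ k is either a constant or a function symbol applied to arguments of depth ≤ k−1, so N_k = 1 + N_{k-1}^2 + N_{k-1}.
N_0 = 1
N_1 = 1 + 1^2 + 1 = 3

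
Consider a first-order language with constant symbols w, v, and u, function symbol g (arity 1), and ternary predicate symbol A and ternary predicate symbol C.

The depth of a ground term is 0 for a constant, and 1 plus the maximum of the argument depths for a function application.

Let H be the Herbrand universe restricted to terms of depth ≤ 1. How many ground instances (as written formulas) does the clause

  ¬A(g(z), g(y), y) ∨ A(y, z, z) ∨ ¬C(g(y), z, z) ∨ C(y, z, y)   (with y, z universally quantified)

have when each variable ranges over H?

36

Ground terms of depth ≤ 1:
  Let N_k = |{terms of depth ≤ k}|. Then N_0 = 3 and N_k = 3 + N_{k-1} for k ≥ 1 (one summand per function symbol, arity giving the exponent).
  N_0 = 3
  N_1 = 3 + 3 = 6
So there are 6 ground terms available for substitution.
The body mentions every one of the 2 quantified variables; since ground terms form a free algebra, no two substitutions collapse to the same formula.
Number of ground instances = 6^2 = 36.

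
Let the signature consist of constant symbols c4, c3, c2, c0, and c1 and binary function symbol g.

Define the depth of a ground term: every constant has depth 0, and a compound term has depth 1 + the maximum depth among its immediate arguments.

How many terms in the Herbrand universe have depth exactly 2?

Let N_k count ground terms of depth at most k. Each non-constant term of depth ≤ k is some function symbol applied to depth-≤(k−1) arguments, giving N_k = 5 + N_{k-1}^2.
N_0 = 5
N_1 = 5 + 5^2 = 30
N_2 = 5 + 30^2 = 905
Terms of depth exactly 2: N_2 − N_1 = 905 − 30 = 875.

875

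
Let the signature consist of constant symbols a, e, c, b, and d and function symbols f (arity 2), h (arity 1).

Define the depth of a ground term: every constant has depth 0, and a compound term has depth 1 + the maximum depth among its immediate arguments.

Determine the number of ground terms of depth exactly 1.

Count level by level. With function symbols f/2, h/1, the terms of depth ≤ k are the 5 constants together with each function applied to depth-≤(k−1) tuples, so N_k = 5 + N_{k-1}^2 + N_{k-1}.
N_0 = 5
N_1 = 5 + 5^2 + 5 = 35
Terms of depth exactly 1: N_1 − N_0 = 35 − 5 = 30.

30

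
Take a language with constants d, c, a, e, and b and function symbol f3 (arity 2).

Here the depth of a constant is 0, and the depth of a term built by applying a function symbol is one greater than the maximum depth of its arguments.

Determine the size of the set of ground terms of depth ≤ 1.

30

Let N_k count ground terms of depth at most k. Each non-constant term of depth ≤ k is some function symbol applied to depth-≤(k−1) arguments, giving N_k = 5 + N_{k-1}^2.
N_0 = 5
N_1 = 5 + 5^2 = 30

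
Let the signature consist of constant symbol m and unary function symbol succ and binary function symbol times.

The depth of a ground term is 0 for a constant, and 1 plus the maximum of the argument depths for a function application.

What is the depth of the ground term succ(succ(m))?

depth(succ(m)) = 1 + depth(m) = 1 + 0 = 1
depth(succ(succ(m))) = 1 + depth(succ(m)) = 1 + 1 = 2

2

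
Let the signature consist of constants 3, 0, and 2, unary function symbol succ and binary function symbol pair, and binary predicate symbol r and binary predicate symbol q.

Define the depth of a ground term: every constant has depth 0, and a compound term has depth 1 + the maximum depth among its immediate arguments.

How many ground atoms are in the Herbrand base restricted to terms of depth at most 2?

First count ground terms of depth ≤ 2.
Count level by level. With function symbols succ/1, pair/2, the terms of depth ≤ k are the 3 constants together with each function applied to depth-≤(k−1) tuples, so N_k = 3 + N_{k-1} + N_{k-1}^2.
N_0 = 3
N_1 = 3 + 3 + 3^2 = 15
N_2 = 3 + 15 + 15^2 = 243
So |H| = 243.
A ground atom is a predicate applied to a tuple of terms from H, so the count is the sum over predicates of |H|^arity:
  r: 243^2 = 59049;  q: 243^2 = 59049
Total ground atoms: 59049 + 59049 = 118098.

118098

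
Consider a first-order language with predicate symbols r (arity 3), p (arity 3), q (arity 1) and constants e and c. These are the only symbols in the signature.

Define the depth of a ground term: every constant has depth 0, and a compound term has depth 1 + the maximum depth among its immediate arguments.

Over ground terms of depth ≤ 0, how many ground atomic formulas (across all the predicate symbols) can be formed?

18

First count ground terms of depth ≤ 0.
With no function symbols every ground term is a constant, so there are exactly 2 ground terms at every depth bound.
N_0 = 2
So |H| = 2.
For each predicate symbol, the number of ground atoms is |H| raised to its arity; summing:
  r: 2^3 = 8;  p: 2^3 = 8;  q: 2
Total ground atoms: 8 + 8 + 2 = 18.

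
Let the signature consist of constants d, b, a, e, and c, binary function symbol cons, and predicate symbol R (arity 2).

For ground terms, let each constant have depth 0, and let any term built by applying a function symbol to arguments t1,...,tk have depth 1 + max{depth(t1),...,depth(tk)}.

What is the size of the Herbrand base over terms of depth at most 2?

First count ground terms of depth ≤ 2.
Let N_k count ground terms of depth at most k. Each non-constant term of depth ≤ k is some function symbol applied to depth-≤(k−1) arguments, giving N_k = 5 + N_{k-1}^2.
N_0 = 5
N_1 = 5 + 5^2 = 30
N_2 = 5 + 30^2 = 905
So |H| = 905.
For each predicate symbol, the number of ground atoms is |H| raised to its arity; summing:
  R: 905^2 = 819025
Total ground atoms: 819025.

819025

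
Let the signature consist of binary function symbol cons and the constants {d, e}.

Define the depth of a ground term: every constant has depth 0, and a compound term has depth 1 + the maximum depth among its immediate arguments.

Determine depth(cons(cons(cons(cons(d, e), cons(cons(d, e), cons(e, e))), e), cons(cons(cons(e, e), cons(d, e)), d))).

5

depth(cons(d, e)) = 1 + max(0, 0) = 1
depth(cons(e, e)) = 1 + max(0, 0) = 1
depth(cons(cons(d, e), cons(e, e))) = 1 + max(1, 1) = 2
depth(cons(cons(d, e), cons(cons(d, e), cons(e, e)))) = 1 + max(1, 2) = 3
depth(cons(cons(cons(d, e), cons(cons(d, e), cons(e, e))), e)) = 1 + max(3, 0) = 4
depth(cons(cons(e, e), cons(d, e))) = 1 + max(1, 1) = 2
depth(cons(cons(cons(e, e), cons(d, e)), d)) = 1 + max(2, 0) = 3
depth(cons(cons(cons(cons(d, e), cons(cons(d, e), cons(e, e))), e), cons(cons(cons(e, e), cons(d, e)), d))) = 1 + max(4, 3) = 5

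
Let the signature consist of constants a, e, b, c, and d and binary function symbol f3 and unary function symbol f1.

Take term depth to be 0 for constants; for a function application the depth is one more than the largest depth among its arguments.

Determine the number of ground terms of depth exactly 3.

1600230

If N_k denotes the number of depth-≤k ground terms, the 5 constants give N_0 = 5, and each function symbol of arity r contributes N_{k-1}^r new terms at level k: N_k = 5 + N_{k-1}^2 + N_{k-1}.
N_0 = 5
N_1 = 5 + 5^2 + 5 = 35
N_2 = 5 + 35^2 + 35 = 1265
N_3 = 5 + 1265^2 + 1265 = 1601495
Terms of depth exactly 3: N_3 − N_2 = 1601495 − 1265 = 1600230.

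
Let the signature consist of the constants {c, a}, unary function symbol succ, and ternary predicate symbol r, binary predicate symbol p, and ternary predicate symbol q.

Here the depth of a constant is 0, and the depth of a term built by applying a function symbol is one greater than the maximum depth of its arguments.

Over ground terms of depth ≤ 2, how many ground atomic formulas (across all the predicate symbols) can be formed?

468

First count ground terms of depth ≤ 2.
Write N_k for the number of ground terms of depth ≤ k. A term of depth ≤ k is either a constant or a function symbol applied to arguments of depth ≤ k−1, so N_k = 2 + N_{k-1}.
N_0 = 2
N_1 = 2 + 2 = 4
N_2 = 2 + 4 = 6
So |H| = 6.
Ground atoms are formed by filling each argument slot of a predicate with a term from H, so an r-ary predicate gives |H|^r atoms:
  r: 6^3 = 216;  p: 6^2 = 36;  q: 6^3 = 216
Total ground atoms: 216 + 36 + 216 = 468.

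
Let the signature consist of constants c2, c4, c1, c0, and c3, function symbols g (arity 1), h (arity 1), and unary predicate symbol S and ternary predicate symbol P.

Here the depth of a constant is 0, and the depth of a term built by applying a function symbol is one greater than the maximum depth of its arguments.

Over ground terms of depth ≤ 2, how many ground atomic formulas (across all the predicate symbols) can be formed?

First count ground terms of depth ≤ 2.
Let N_k = |{terms of depth ≤ k}|. Then N_0 = 5 and N_k = 5 + N_{k-1} + N_{k-1} for k ≥ 1 (one summand per function symbol, arity giving the exponent).
N_0 = 5
N_1 = 5 + 5 + 5 = 15
N_2 = 5 + 15 + 15 = 35
So |H| = 35.
For each predicate symbol, the number of ground atoms is |H| raised to its arity; summing:
  S: 35;  P: 35^3 = 42875
Total ground atoms: 35 + 42875 = 42910.

42910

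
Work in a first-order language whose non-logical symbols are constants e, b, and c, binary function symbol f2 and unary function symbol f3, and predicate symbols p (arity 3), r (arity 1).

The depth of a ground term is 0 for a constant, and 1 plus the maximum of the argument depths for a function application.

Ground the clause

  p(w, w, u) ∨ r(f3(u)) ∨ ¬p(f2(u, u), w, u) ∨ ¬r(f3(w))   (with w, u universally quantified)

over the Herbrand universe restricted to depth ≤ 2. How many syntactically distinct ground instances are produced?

Ground terms of depth ≤ 2:
  If N_k denotes the number of depth-≤k ground terms, the 3 constants give N_0 = 3, and each function symbol of arity r contributes N_{k-1}^r new terms at level k: N_k = 3 + N_{k-1}^2 + N_{k-1}.
  N_0 = 3
  N_1 = 3 + 3^2 + 3 = 15
  N_2 = 3 + 15^2 + 15 = 243
So there are 243 ground terms available for substitution.
The body mentions every one of the 2 quantified variables; since ground terms form a free algebra, no two substitutions collapse to the same formula.
Number of ground instances = 243^2 = 59049.

59049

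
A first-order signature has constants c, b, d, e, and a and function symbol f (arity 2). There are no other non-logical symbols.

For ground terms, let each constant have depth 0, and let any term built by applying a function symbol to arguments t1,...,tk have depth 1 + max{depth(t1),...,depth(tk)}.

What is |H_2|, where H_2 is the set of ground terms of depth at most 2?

905

Let N_k count ground terms of depth at most k. Each non-constant term of depth ≤ k is some function symbol applied to depth-≤(k−1) arguments, giving N_k = 5 + N_{k-1}^2.
N_0 = 5
N_1 = 5 + 5^2 = 30
N_2 = 5 + 30^2 = 905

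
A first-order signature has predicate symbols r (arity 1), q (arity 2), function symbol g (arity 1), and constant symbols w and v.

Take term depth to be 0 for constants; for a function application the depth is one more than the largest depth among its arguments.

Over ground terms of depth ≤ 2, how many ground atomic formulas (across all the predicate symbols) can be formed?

42

First count ground terms of depth ≤ 2.
If N_k denotes the number of depth-≤k ground terms, the 2 constants give N_0 = 2, and each function symbol of arity r contributes N_{k-1}^r new terms at level k: N_k = 2 + N_{k-1}.
N_0 = 2
N_1 = 2 + 2 = 4
N_2 = 2 + 4 = 6
So |H| = 6.
Ground atoms are formed by filling each argument slot of a predicate with a term from H, so an r-ary predicate gives |H|^r atoms:
  r: 6;  q: 6^2 = 36
Total ground atoms: 6 + 36 = 42.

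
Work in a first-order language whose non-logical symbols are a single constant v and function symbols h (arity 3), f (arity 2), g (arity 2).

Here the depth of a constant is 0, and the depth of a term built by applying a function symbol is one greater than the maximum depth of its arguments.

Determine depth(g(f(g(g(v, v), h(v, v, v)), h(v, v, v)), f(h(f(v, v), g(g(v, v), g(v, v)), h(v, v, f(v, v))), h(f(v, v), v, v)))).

5

depth(g(v, v)) = 1 + max(0, 0) = 1
depth(h(v, v, v)) = 1 + max(0, 0, 0) = 1
depth(g(g(v, v), h(v, v, v))) = 1 + max(1, 1) = 2
depth(f(g(g(v, v), h(v, v, v)), h(v, v, v))) = 1 + max(2, 1) = 3
depth(f(v, v)) = 1 + max(0, 0) = 1
depth(g(g(v, v), g(v, v))) = 1 + max(1, 1) = 2
depth(h(v, v, f(v, v))) = 1 + max(0, 0, 1) = 2
depth(h(f(v, v), g(g(v, v), g(v, v)), h(v, v, f(v, v)))) = 1 + max(1, 2, 2) = 3
depth(h(f(v, v), v, v)) = 1 + max(1, 0, 0) = 2
depth(f(h(f(v, v), g(g(v, v), g(v, v)), h(v, v, f(v, v))), h(f(v, v), v, v))) = 1 + max(3, 2) = 4
depth(g(f(g(g(v, v), h(v, v, v)), h(v, v, v)), f(h(f(v, v), g(g(v, v), g(v, v)), h(v, v, f(v, v))), h(f(v, v), v, v)))) = 1 + max(3, 4) = 5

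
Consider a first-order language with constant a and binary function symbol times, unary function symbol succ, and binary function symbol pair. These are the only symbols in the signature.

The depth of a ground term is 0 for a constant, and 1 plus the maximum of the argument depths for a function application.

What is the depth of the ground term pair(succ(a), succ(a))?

depth(succ(a)) = 1 + depth(a) = 1 + 0 = 1
depth(pair(succ(a), succ(a))) = 1 + max(1, 1) = 2

2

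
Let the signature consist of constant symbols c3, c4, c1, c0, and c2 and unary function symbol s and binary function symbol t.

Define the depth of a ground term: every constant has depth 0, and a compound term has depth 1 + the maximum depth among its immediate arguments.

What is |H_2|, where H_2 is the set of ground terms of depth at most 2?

If N_k denotes the number of depth-≤k ground terms, the 5 constants give N_0 = 5, and each function symbol of arity r contributes N_{k-1}^r new terms at level k: N_k = 5 + N_{k-1} + N_{k-1}^2.
N_0 = 5
N_1 = 5 + 5 + 5^2 = 35
N_2 = 5 + 35 + 35^2 = 1265

1265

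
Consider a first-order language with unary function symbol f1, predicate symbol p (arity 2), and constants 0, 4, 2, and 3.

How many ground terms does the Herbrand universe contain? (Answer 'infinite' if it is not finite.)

infinite

The signature has at least one function symbol (f1, arity 1) and at least one constant (0).
Iterating f1 gives infinitely many distinct ground terms: 0, f1(0), f1(f1(0)), ...
So the Herbrand universe is infinite.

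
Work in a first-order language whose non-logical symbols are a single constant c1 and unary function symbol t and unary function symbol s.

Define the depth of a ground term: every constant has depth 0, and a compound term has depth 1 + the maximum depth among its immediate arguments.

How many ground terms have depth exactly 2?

4

Let N_k = |{terms of depth ≤ k}|. Then N_0 = 1 and N_k = 1 + N_{k-1} + N_{k-1} for k ≥ 1 (one summand per function symbol, arity giving the exponent).
N_0 = 1
N_1 = 1 + 1 + 1 = 3
N_2 = 1 + 3 + 3 = 7
Terms of depth exactly 2: N_2 − N_1 = 7 − 3 = 4.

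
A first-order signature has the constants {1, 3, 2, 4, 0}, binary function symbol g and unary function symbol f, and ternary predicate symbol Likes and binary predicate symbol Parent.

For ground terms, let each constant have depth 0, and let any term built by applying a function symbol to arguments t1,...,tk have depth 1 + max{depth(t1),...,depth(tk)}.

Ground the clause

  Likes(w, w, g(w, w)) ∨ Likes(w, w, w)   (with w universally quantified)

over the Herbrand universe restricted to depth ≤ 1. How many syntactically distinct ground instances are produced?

35

Ground terms of depth ≤ 1:
  Let N_k = |{terms of depth ≤ k}|. Then N_0 = 5 and N_k = 5 + N_{k-1}^2 + N_{k-1} for k ≥ 1 (one summand per function symbol, arity giving the exponent).
  N_0 = 5
  N_1 = 5 + 5^2 + 5 = 35
So there are 35 ground terms available for substitution.
The clause has 1 distinct variable (w), which appears in the body. In the free term algebra distinct substitutions yield syntactically distinct ground instances.
Number of ground instances = 35.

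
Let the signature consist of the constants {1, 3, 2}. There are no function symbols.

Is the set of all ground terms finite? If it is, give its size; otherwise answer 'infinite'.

3

There are no function symbols, so every ground term is one of the 3 constants.
The Herbrand universe is {1, 3, 2}, which is finite with 3 elements.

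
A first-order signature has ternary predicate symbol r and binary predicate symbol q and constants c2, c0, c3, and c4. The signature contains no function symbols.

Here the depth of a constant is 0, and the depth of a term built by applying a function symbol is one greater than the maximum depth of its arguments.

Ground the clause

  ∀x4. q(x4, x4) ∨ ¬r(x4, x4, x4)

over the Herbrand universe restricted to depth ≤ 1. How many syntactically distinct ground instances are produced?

4

Ground terms of depth ≤ 1:
  With no function symbols every ground term is a constant, so there are exactly 4 ground terms at every depth bound.
  N_0 = 4
  N_1 = 4
  Explicitly: c2, c0, c3, c4.
So there are 4 ground terms available for substitution.
The body mentions the single quantified variable x4; since ground terms form a free algebra, no two substitutions collapse to the same formula.
Number of ground instances = 4.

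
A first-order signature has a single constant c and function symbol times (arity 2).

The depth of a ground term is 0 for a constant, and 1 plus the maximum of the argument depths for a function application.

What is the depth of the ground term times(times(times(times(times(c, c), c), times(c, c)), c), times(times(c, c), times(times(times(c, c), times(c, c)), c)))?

depth(times(c, c)) = 1 + max(0, 0) = 1
depth(times(times(c, c), c)) = 1 + max(1, 0) = 2
depth(times(times(times(c, c), c), times(c, c))) = 1 + max(2, 1) = 3
depth(times(times(times(times(c, c), c), times(c, c)), c)) = 1 + max(3, 0) = 4
depth(times(times(c, c), times(c, c))) = 1 + max(1, 1) = 2
depth(times(times(times(c, c), times(c, c)), c)) = 1 + max(2, 0) = 3
depth(times(times(c, c), times(times(times(c, c), times(c, c)), c))) = 1 + max(1, 3) = 4
depth(times(times(times(times(times(c, c), c), times(c, c)), c), times(times(c, c), times(times(times(c, c), times(c, c)), c)))) = 1 + max(4, 4) = 5

5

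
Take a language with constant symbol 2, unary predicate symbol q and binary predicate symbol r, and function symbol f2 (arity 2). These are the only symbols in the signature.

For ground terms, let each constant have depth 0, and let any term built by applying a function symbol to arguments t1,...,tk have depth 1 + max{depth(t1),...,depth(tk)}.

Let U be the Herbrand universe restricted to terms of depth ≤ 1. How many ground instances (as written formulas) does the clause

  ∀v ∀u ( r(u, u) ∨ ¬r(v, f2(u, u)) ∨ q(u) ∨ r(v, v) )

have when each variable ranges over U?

Ground terms of depth ≤ 1:
  Write N_k for the number of ground terms of depth ≤ k. A term of depth ≤ k is either a constant or a function symbol applied to arguments of depth ≤ k−1, so N_k = 1 + N_{k-1}^2.
  N_0 = 1
  N_1 = 1 + 1^2 = 2
So there are 2 ground terms available for substitution.
The clause has 2 distinct variables (v, u), each appearing in the body. In the free term algebra distinct substitutions yield syntactically distinct ground instances.
Number of ground instances = 2^2 = 4.

4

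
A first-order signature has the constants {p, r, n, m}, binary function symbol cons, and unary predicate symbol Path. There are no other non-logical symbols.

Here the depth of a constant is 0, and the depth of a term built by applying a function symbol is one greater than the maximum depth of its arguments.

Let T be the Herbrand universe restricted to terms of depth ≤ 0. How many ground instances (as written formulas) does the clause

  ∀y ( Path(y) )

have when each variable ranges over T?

Ground terms of depth ≤ 0:
  If N_k denotes the number of depth-≤k ground terms, the 4 constants give N_0 = 4, and each function symbol of arity r contributes N_{k-1}^r new terms at level k: N_k = 4 + N_{k-1}^2.
  N_0 = 4
  Explicitly: p, r, n, m.
So there are 4 ground terms available for substitution.
The clause has 1 distinct variable (y), which appears in the body. In the free term algebra distinct substitutions yield syntactically distinct ground instances.
Number of ground instances = 4.

4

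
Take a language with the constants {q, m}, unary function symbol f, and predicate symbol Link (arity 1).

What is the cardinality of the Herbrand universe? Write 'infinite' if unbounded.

The signature has at least one function symbol (f, arity 1) and at least one constant (q).
Iterating f gives infinitely many distinct ground terms: q, f(q), f(f(q)), ...
So the Herbrand universe is infinite.

infinite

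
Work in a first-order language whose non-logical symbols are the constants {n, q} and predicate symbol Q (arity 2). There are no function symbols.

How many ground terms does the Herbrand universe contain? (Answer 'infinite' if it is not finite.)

2

There are no function symbols, so every ground term is one of the 2 constants.
The Herbrand universe is {n, q}, which is finite with 2 elements.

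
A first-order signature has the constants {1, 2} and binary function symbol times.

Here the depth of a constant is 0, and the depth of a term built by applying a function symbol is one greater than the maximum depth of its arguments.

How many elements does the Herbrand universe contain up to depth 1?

Let N_k count ground terms of depth at most k. Each non-constant term of depth ≤ k is some function symbol applied to depth-≤(k−1) arguments, giving N_k = 2 + N_{k-1}^2.
N_0 = 2
N_1 = 2 + 2^2 = 6
Explicitly: 1, 2, times(1, 1), times(1, 2), times(2, 1), times(2, 2).

6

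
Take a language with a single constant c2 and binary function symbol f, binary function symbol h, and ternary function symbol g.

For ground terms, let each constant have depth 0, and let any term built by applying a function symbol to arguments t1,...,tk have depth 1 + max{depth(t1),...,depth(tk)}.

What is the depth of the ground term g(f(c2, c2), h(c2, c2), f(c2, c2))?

2

depth(f(c2, c2)) = 1 + max(0, 0) = 1
depth(h(c2, c2)) = 1 + max(0, 0) = 1
depth(g(f(c2, c2), h(c2, c2), f(c2, c2))) = 1 + max(1, 1, 1) = 2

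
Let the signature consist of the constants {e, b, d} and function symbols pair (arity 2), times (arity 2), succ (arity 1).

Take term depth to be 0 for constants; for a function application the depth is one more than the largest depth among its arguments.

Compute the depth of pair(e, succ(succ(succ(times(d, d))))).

5

depth(times(d, d)) = 1 + max(0, 0) = 1
depth(succ(times(d, d))) = 1 + depth(times(d, d)) = 1 + 1 = 2
depth(succ(succ(times(d, d)))) = 1 + depth(succ(times(d, d))) = 1 + 2 = 3
depth(succ(succ(succ(times(d, d))))) = 1 + depth(succ(succ(times(d, d)))) = 1 + 3 = 4
depth(pair(e, succ(succ(succ(times(d, d)))))) = 1 + max(0, 4) = 5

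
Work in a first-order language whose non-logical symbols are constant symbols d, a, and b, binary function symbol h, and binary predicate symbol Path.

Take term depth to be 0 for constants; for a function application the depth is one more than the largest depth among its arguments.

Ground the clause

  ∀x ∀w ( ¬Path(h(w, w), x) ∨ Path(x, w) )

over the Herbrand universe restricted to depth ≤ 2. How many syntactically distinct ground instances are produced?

21609

Ground terms of depth ≤ 2:
  Count level by level. With function symbols h/2, the terms of depth ≤ k are the 3 constants together with each function applied to depth-≤(k−1) tuples, so N_k = 3 + N_{k-1}^2.
  N_0 = 3
  N_1 = 3 + 3^2 = 12
  N_2 = 3 + 12^2 = 147
So there are 147 ground terms available for substitution.
There are 2 variables to instantiate (x, w), each occurring in at least one literal, so different choices give different ground instances.
Number of ground instances = 147^2 = 21609.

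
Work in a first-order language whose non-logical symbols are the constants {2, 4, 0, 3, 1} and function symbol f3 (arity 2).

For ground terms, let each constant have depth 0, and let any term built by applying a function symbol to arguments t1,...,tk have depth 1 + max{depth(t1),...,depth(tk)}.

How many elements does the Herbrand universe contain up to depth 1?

30

Write N_k for the number of ground terms of depth ≤ k. A term of depth ≤ k is either a constant or a function symbol applied to arguments of depth ≤ k−1, so N_k = 5 + N_{k-1}^2.
N_0 = 5
N_1 = 5 + 5^2 = 30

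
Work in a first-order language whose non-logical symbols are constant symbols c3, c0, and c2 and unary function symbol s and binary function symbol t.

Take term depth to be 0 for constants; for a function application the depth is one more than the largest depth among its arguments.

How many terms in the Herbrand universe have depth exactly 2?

Let N_k count ground terms of depth at most k. Each non-constant term of depth ≤ k is some function symbol applied to depth-≤(k−1) arguments, giving N_k = 3 + N_{k-1} + N_{k-1}^2.
N_0 = 3
N_1 = 3 + 3 + 3^2 = 15
N_2 = 3 + 15 + 15^2 = 243
Terms of depth exactly 2: N_2 − N_1 = 243 − 15 = 228.

228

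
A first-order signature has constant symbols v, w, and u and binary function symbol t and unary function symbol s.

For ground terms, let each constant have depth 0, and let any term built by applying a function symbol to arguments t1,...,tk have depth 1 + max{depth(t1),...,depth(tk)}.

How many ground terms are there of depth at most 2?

243

Let N_k count ground terms of depth at most k. Each non-constant term of depth ≤ k is some function symbol applied to depth-≤(k−1) arguments, giving N_k = 3 + N_{k-1}^2 + N_{k-1}.
N_0 = 3
N_1 = 3 + 3^2 + 3 = 15
N_2 = 3 + 15^2 + 15 = 243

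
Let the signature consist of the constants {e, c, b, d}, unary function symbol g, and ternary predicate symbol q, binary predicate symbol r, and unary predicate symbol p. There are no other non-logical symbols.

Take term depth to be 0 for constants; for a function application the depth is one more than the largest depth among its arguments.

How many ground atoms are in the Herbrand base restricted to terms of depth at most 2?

First count ground terms of depth ≤ 2.
Count level by level. With function symbols g/1, the terms of depth ≤ k are the 4 constants together with each function applied to depth-≤(k−1) tuples, so N_k = 4 + N_{k-1}.
N_0 = 4
N_1 = 4 + 4 = 8
N_2 = 4 + 8 = 12
Explicitly: e, c, b, d, g(e), g(c), g(b), g(d), g(g(e)), g(g(c)), g(g(b)), g(g(d)).
So |H| = 12.
Each predicate of arity r yields |H|^r ground atoms (one per choice of an r-tuple from H):
  q: 12^3 = 1728;  r: 12^2 = 144;  p: 12
Total ground atoms: 1728 + 144 + 12 = 1884.

1884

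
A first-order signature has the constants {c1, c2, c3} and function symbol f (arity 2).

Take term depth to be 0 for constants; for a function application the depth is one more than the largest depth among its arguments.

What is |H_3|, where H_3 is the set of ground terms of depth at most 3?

21612

Let N_k count ground terms of depth at most k. Each non-constant term of depth ≤ k is some function symbol applied to depth-≤(k−1) arguments, giving N_k = 3 + N_{k-1}^2.
N_0 = 3
N_1 = 3 + 3^2 = 12
N_2 = 3 + 12^2 = 147
N_3 = 3 + 147^2 = 21612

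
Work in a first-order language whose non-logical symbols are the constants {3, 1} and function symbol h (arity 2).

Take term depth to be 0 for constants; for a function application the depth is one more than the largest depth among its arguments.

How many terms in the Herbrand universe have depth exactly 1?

4

Write N_k for the number of ground terms of depth ≤ k. A term of depth ≤ k is either a constant or a function symbol applied to arguments of depth ≤ k−1, so N_k = 2 + N_{k-1}^2.
N_0 = 2
N_1 = 2 + 2^2 = 6
Terms of depth exactly 1: N_1 − N_0 = 6 − 2 = 4.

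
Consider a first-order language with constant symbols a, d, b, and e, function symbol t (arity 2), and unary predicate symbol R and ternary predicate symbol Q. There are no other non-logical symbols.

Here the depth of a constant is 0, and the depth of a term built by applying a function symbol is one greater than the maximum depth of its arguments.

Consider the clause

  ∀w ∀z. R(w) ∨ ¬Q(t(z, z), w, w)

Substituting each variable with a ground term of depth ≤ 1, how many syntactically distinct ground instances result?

400

Ground terms of depth ≤ 1:
  Let N_k count ground terms of depth at most k. Each non-constant term of depth ≤ k is some function symbol applied to depth-≤(k−1) arguments, giving N_k = 4 + N_{k-1}^2.
  N_0 = 4
  N_1 = 4 + 4^2 = 20
So there are 20 ground terms available for substitution.
The body mentions every one of the 2 quantified variables; since ground terms form a free algebra, no two substitutions collapse to the same formula.
Number of ground instances = 20^2 = 400.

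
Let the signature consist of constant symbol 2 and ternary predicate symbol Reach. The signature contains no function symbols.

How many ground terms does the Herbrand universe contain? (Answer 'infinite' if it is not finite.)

There are no function symbols, so the only ground term is the single constant.
The Herbrand universe is {2}, finite with 1 element.

1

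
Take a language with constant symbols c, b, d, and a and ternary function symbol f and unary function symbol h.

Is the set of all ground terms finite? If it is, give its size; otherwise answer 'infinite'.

infinite

The signature has at least one function symbol (f, arity 3) and at least one constant (c).
Iterating f gives infinitely many distinct ground terms: c, f(c, c, c), f(f(c, c, c), f(c, c, c), f(c, c, c)), ...
So the Herbrand universe is infinite.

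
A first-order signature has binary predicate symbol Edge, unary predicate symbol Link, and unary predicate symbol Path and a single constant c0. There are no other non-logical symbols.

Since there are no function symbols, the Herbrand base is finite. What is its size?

With no function symbols, the Herbrand universe is just the 1 constant.
Ground atoms per predicate: Edge: 1^2 = 1, Link: 1, Path: 1.
Herbrand base size = 1 + 1 + 1 = 3.

3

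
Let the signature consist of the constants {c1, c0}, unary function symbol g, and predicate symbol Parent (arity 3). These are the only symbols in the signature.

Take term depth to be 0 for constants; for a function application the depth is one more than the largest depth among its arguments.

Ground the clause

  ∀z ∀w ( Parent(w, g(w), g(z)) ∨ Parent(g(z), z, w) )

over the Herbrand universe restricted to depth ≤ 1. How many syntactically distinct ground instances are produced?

Ground terms of depth ≤ 1:
  Count level by level. With function symbols g/1, the terms of depth ≤ k are the 2 constants together with each function applied to depth-≤(k−1) tuples, so N_k = 2 + N_{k-1}.
  N_0 = 2
  N_1 = 2 + 2 = 4
  Explicitly: c1, c0, g(c1), g(c0).
So there are 4 ground terms available for substitution.
There are 2 variables to instantiate (z, w), each occurring in at least one literal, so different choices give different ground instances.
Number of ground instances = 4^2 = 16.

16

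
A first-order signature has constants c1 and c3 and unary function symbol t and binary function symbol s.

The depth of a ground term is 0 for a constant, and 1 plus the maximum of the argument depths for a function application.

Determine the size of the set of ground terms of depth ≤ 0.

If N_k denotes the number of depth-≤k ground terms, the 2 constants give N_0 = 2, and each function symbol of arity r contributes N_{k-1}^r new terms at level k: N_k = 2 + N_{k-1} + N_{k-1}^2.
N_0 = 2

2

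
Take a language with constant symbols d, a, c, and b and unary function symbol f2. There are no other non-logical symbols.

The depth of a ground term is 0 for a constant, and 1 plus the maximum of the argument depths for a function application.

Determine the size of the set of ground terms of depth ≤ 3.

16

Let N_k = |{terms of depth ≤ k}|. Then N_0 = 4 and N_k = 4 + N_{k-1} for k ≥ 1 (one summand per function symbol, arity giving the exponent).
N_0 = 4
N_1 = 4 + 4 = 8
N_2 = 4 + 8 = 12
N_3 = 4 + 12 = 16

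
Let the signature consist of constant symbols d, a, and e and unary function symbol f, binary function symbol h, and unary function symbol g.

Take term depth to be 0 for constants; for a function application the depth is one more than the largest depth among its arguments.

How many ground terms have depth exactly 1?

15

If N_k denotes the number of depth-≤k ground terms, the 3 constants give N_0 = 3, and each function symbol of arity r contributes N_{k-1}^r new terms at level k: N_k = 3 + N_{k-1} + N_{k-1}^2 + N_{k-1}.
N_0 = 3
N_1 = 3 + 3 + 3^2 + 3 = 18
Terms of depth exactly 1: N_1 − N_0 = 18 − 3 = 15.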